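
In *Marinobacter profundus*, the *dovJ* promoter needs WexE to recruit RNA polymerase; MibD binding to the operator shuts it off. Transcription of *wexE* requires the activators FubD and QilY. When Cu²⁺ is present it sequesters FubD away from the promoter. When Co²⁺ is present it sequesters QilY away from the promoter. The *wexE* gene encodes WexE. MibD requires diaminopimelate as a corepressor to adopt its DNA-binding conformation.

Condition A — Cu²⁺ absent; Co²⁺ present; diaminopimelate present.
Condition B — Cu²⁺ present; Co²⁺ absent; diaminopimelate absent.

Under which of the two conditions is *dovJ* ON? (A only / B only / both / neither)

Condition A:
Cu²⁺ is absent, so FubD is active.
Co²⁺ is present, so QilY is inactive.
Required activator QilY is absent, so *wexE* is not transcribed.
So WexE is not produced.
Diaminopimelate is present, so MibD is active.
With repressor MibD bound, *dovJ* is not transcribed.
→ *dovJ* is OFF in A.
Condition B:
Cu²⁺ is present, so FubD is inactive.
Co²⁺ is absent, so QilY is active.
Required activator FubD is absent, so *wexE* is not transcribed.
So WexE is not produced.
Diaminopimelate is absent, so MibD is inactive.
Required activator WexE is absent, so *dovJ* is not transcribed.
→ *dovJ* is OFF in B.

neither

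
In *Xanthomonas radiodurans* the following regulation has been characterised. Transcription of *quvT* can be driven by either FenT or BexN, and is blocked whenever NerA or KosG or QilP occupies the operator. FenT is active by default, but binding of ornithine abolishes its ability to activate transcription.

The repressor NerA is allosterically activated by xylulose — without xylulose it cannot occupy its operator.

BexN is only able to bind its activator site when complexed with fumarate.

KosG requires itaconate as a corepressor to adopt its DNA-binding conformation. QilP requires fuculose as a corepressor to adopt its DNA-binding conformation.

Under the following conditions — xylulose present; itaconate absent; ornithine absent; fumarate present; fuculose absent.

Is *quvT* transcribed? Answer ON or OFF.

OFF

Xylulose is present, so NerA is active.
Ornithine is absent, so FenT is active.
Itaconate is absent, so KosG is inactive.
Fuculose is absent, so QilP is inactive.
Fumarate is present, so BexN is active.
With repressor NerA bound, *quvT* is not transcribed.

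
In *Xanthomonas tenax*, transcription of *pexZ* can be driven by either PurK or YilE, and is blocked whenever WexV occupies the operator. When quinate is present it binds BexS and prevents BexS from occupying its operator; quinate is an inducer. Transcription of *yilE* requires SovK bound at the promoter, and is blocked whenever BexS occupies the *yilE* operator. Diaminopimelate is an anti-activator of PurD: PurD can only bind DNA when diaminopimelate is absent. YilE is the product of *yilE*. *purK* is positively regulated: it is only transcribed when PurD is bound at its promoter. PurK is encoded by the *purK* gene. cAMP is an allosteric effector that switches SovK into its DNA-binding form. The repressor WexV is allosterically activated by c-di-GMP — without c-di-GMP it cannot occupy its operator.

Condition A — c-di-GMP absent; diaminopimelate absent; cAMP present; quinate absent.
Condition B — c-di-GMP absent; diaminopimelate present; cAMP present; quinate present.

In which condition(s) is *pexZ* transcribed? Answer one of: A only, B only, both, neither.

both

Condition A:
c-di-GMP is absent, so WexV is inactive.
Diaminopimelate is absent, so PurD is active.
No repressor is bound and PurD is active, so *purK* is transcribed.
So PurK is produced and active.
cAMP is present, so SovK is active.
Quinate is absent, so BexS is active.
With repressor BexS bound, *yilE* is not transcribed.
So YilE is not produced.
Activator PurK is present, so *pexZ* is transcribed.
→ *pexZ* is ON in A.
Condition B:
c-di-GMP is absent, so WexV is inactive.
Diaminopimelate is present, so PurD is inactive.
Required activator PurD is absent, so *purK* is not transcribed.
So PurK is not produced.
cAMP is present, so SovK is active.
Quinate is present, so BexS is inactive.
No repressor is bound and SovK is active, so *yilE* is transcribed.
So YilE is produced and active.
Activator YilE is present, so *pexZ* is transcribed.
→ *pexZ* is ON in B.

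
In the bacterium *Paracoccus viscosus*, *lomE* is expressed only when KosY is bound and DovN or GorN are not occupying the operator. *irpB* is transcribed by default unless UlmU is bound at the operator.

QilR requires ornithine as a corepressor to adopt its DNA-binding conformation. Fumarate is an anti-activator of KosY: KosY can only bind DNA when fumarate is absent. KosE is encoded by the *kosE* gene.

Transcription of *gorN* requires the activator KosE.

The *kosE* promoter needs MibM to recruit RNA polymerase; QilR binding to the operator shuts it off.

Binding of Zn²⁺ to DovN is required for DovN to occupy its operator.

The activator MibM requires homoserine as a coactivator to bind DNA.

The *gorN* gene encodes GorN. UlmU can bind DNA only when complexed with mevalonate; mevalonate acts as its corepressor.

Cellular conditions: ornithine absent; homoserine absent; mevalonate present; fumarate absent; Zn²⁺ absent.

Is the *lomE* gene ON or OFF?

ON

Zn²⁺ is absent, so DovN is inactive.
Homoserine is absent, so MibM is inactive.
Ornithine is absent, so QilR is inactive.
Required activator MibM is absent, so *kosE* is not transcribed.
So KosE is not produced.
Required activator KosE is absent, so *gorN* is not transcribed.
So GorN is not produced.
Fumarate is absent, so KosY is active.
No repressor is bound and KosY is active, so *lomE* is transcribed.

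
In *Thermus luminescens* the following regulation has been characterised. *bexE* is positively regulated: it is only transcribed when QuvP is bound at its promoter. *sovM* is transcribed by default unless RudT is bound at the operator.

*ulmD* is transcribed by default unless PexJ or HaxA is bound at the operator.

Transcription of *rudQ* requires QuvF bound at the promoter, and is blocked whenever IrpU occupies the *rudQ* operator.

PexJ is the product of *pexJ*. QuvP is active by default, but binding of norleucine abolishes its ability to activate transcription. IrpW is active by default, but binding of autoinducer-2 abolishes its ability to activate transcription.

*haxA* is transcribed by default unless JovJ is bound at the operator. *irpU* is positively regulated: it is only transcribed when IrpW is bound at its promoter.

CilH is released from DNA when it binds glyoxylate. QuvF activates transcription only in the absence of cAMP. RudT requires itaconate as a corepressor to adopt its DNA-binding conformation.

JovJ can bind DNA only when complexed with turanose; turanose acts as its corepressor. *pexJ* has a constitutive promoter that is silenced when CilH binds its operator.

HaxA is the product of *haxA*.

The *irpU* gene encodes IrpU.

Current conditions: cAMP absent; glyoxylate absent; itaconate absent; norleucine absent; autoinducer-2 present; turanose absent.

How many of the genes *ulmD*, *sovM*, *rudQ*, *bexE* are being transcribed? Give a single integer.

3

Glyoxylate is absent, so CilH is active.
With repressor CilH bound, *pexJ* is not transcribed.
So PexJ is not produced.
Turanose is absent, so JovJ is inactive.
With no repressor bound, *haxA* is transcribed.
So HaxA is produced and active.
With repressor HaxA bound, *ulmD* is not transcribed.
→ *ulmD* is OFF.
Itaconate is absent, so RudT is inactive.
With no repressor bound, *sovM* is transcribed.
→ *sovM* is ON.
cAMP is absent, so QuvF is active.
Autoinducer-2 is present, so IrpW is inactive.
Required activator IrpW is absent, so *irpU* is not transcribed.
So IrpU is not produced.
No repressor is bound and QuvF is active, so *rudQ* is transcribed.
→ *rudQ* is ON.
Norleucine is absent, so QuvP is active.
No repressor is bound and QuvP is active, so *bexE* is transcribed.
→ *bexE* is ON.
3 of the 4 genes are transcribed.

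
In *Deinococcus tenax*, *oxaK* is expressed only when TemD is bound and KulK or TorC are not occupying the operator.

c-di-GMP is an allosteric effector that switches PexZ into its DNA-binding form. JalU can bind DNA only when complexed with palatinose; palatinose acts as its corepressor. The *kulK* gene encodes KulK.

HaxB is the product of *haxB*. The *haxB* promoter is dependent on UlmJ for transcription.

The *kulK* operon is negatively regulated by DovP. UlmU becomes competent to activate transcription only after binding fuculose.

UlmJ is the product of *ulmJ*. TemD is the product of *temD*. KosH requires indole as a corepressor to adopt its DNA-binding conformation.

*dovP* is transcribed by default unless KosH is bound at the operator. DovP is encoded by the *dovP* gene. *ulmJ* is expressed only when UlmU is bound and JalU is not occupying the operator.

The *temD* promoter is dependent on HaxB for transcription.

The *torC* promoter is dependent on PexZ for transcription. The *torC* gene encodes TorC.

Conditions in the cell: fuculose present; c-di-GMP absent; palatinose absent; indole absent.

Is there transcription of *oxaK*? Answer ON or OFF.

Palatinose is absent, so JalU is inactive.
Fuculose is present, so UlmU is active.
No repressor is bound and UlmU is active, so *ulmJ* is transcribed.
So UlmJ is produced and active.
No repressor is bound and UlmJ is active, so *haxB* is transcribed.
So HaxB is produced and active.
No repressor is bound and HaxB is active, so *temD* is transcribed.
So TemD is produced and active.
Indole is absent, so KosH is inactive.
With no repressor bound, *dovP* is transcribed.
So DovP is produced and active.
With repressor DovP bound, *kulK* is not transcribed.
So KulK is not produced.
c-di-GMP is absent, so PexZ is inactive.
Required activator PexZ is absent, so *torC* is not transcribed.
So TorC is not produced.
No repressor is bound and TemD is active, so *oxaK* is transcribed.

ON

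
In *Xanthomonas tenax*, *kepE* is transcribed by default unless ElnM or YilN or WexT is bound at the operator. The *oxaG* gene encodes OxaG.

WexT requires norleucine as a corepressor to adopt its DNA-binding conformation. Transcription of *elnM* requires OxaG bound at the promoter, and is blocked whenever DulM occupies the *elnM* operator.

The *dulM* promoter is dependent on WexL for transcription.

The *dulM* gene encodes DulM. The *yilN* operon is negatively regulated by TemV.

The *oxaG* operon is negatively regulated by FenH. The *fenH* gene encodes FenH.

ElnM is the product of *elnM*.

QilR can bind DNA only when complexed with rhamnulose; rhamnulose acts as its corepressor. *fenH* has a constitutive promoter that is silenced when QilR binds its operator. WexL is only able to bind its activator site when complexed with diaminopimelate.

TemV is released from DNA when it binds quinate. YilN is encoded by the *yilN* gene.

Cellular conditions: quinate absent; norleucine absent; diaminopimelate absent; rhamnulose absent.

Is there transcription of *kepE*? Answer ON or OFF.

Diaminopimelate is absent, so WexL is inactive.
Required activator WexL is absent, so *dulM* is not transcribed.
So DulM is not produced.
Rhamnulose is absent, so QilR is inactive.
With no repressor bound, *fenH* is transcribed.
So FenH is produced and active.
With repressor FenH bound, *oxaG* is not transcribed.
So OxaG is not produced.
Required activator OxaG is absent, so *elnM* is not transcribed.
So ElnM is not produced.
Quinate is absent, so TemV is active.
With repressor TemV bound, *yilN* is not transcribed.
So YilN is not produced.
Norleucine is absent, so WexT is inactive.
With no repressor bound, *kepE* is transcribed.

ON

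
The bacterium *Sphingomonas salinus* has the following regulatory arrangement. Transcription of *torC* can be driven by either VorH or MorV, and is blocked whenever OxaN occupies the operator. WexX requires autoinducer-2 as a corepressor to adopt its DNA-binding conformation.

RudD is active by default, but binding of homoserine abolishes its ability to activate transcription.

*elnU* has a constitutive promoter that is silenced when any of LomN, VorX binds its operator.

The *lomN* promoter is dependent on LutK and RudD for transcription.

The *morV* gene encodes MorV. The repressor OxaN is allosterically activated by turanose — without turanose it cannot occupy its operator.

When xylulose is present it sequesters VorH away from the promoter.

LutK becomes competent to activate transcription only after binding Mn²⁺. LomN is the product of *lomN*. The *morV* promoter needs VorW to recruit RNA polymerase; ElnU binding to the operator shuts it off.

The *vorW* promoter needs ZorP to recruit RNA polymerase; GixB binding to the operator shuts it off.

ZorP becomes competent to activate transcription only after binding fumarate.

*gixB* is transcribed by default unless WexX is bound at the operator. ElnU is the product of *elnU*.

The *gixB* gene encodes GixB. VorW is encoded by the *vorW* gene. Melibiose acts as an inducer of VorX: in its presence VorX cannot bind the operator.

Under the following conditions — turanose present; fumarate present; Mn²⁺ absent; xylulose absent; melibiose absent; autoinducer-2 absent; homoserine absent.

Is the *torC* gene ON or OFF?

Xylulose is absent, so VorH is active.
Turanose is present, so OxaN is active.
Autoinducer-2 is absent, so WexX is inactive.
With no repressor bound, *gixB* is transcribed.
So GixB is produced and active.
Fumarate is present, so ZorP is active.
With repressor GixB bound, *vorW* is not transcribed.
So VorW is not produced.
Mn²⁺ is absent, so LutK is inactive.
Homoserine is absent, so RudD is active.
Required activator LutK is absent, so *lomN* is not transcribed.
So LomN is not produced.
Melibiose is absent, so VorX is active.
With repressor VorX bound, *elnU* is not transcribed.
So ElnU is not produced.
Required activator VorW is absent, so *morV* is not transcribed.
So MorV is not produced.
With repressor OxaN bound, *torC* is not transcribed.

OFF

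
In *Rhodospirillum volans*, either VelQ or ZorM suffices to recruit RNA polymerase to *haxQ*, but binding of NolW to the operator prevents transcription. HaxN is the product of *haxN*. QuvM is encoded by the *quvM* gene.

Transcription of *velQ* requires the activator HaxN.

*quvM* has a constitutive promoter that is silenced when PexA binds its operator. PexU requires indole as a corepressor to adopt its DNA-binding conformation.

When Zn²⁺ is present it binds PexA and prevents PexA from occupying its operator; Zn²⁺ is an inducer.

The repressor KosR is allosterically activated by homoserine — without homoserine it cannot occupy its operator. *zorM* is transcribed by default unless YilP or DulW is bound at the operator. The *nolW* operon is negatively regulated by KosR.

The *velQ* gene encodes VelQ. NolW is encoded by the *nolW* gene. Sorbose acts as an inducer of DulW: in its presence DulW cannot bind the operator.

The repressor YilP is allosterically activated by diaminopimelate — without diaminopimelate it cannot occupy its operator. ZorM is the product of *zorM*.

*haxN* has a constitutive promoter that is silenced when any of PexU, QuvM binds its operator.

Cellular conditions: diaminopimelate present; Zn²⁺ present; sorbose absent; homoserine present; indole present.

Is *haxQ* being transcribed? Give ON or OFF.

OFF

Indole is present, so PexU is active.
Zn²⁺ is present, so PexA is inactive.
With no repressor bound, *quvM* is transcribed.
So QuvM is produced and active.
With repressor PexU bound, *haxN* is not transcribed.
So HaxN is not produced.
Required activator HaxN is absent, so *velQ* is not transcribed.
So VelQ is not produced.
Homoserine is present, so KosR is active.
With repressor KosR bound, *nolW* is not transcribed.
So NolW is not produced.
Diaminopimelate is present, so YilP is active.
Sorbose is absent, so DulW is active.
With repressor YilP bound, *zorM* is not transcribed.
So ZorM is not produced.
No activator is available at the *haxQ* promoter, so *haxQ* is not transcribed.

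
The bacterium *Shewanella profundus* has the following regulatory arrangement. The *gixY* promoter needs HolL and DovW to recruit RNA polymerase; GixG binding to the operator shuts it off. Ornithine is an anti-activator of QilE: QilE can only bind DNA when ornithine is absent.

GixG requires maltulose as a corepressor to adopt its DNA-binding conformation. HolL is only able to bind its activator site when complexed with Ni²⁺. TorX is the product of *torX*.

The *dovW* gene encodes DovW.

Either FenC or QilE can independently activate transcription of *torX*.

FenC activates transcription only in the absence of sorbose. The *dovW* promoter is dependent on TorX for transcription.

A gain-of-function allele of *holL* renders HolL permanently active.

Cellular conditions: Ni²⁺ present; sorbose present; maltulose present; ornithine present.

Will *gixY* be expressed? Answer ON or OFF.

OFF

HolL is constitutively active in this strain.
Maltulose is present, so GixG is active.
Sorbose is present, so FenC is inactive.
Ornithine is present, so QilE is inactive.
No activator is available at the *torX* promoter, so *torX* is not transcribed.
So TorX is not produced.
Required activator TorX is absent, so *dovW* is not transcribed.
So DovW is not produced.
With repressor GixG bound, *gixY* is not transcribed.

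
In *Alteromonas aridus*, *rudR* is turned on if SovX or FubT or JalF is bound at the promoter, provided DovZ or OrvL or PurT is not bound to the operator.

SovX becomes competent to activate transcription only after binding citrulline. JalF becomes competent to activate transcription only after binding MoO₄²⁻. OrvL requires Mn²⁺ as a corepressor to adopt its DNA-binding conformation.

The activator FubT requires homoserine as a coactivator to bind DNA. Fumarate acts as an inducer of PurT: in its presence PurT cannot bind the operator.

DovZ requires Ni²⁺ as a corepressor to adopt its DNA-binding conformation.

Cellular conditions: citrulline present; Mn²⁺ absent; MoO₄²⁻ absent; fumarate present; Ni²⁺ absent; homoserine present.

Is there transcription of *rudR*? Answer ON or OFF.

Ni²⁺ is absent, so DovZ is inactive.
Mn²⁺ is absent, so OrvL is inactive.
Citrulline is present, so SovX is active.
Homoserine is present, so FubT is active.
MoO₄²⁻ is absent, so JalF is inactive.
Fumarate is present, so PurT is inactive.
Activator SovX is present, so *rudR* is transcribed.

ON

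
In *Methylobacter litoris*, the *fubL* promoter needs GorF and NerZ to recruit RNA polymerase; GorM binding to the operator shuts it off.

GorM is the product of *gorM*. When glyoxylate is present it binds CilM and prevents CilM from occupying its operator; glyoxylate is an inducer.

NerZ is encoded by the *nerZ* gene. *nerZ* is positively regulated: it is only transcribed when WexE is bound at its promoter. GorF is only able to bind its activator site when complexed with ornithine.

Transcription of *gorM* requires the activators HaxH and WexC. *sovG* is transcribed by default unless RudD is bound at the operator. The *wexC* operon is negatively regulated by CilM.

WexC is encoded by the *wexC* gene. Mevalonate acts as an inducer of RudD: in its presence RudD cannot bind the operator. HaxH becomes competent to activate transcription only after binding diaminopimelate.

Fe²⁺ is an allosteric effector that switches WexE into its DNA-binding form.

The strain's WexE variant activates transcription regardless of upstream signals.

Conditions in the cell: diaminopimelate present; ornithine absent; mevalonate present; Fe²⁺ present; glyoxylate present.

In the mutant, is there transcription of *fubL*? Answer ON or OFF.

OFF

Ornithine is absent, so GorF is inactive.
WexE is constitutively active in this strain.
No repressor is bound and WexE is active, so *nerZ* is transcribed.
So NerZ is produced and active.
Diaminopimelate is present, so HaxH is active.
Glyoxylate is present, so CilM is inactive.
With no repressor bound, *wexC* is transcribed.
So WexC is produced and active.
No repressor is bound and HaxH and WexC are active, so *gorM* is transcribed.
So GorM is produced and active.
With repressor GorM bound, *fubL* is not transcribed.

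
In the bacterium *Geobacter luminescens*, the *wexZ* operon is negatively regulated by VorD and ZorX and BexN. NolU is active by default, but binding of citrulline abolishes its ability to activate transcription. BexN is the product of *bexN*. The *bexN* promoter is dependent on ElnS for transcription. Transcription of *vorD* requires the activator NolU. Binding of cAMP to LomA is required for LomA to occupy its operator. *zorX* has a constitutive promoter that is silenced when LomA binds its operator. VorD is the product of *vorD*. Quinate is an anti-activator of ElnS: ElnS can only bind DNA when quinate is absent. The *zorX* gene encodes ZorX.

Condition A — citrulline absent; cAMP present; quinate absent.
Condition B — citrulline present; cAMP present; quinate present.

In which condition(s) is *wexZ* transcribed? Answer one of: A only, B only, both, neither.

Condition A:
Citrulline is absent, so NolU is active.
No repressor is bound and NolU is active, so *vorD* is transcribed.
So VorD is produced and active.
cAMP is present, so LomA is active.
With repressor LomA bound, *zorX* is not transcribed.
So ZorX is not produced.
Quinate is absent, so ElnS is active.
No repressor is bound and ElnS is active, so *bexN* is transcribed.
So BexN is produced and active.
With repressor VorD bound, *wexZ* is not transcribed.
→ *wexZ* is OFF in A.
Condition B:
Citrulline is present, so NolU is inactive.
Required activator NolU is absent, so *vorD* is not transcribed.
So VorD is not produced.
cAMP is present, so LomA is active.
With repressor LomA bound, *zorX* is not transcribed.
So ZorX is not produced.
Quinate is present, so ElnS is inactive.
Required activator ElnS is absent, so *bexN* is not transcribed.
So BexN is not produced.
With no repressor bound, *wexZ* is transcribed.
→ *wexZ* is ON in B.

B only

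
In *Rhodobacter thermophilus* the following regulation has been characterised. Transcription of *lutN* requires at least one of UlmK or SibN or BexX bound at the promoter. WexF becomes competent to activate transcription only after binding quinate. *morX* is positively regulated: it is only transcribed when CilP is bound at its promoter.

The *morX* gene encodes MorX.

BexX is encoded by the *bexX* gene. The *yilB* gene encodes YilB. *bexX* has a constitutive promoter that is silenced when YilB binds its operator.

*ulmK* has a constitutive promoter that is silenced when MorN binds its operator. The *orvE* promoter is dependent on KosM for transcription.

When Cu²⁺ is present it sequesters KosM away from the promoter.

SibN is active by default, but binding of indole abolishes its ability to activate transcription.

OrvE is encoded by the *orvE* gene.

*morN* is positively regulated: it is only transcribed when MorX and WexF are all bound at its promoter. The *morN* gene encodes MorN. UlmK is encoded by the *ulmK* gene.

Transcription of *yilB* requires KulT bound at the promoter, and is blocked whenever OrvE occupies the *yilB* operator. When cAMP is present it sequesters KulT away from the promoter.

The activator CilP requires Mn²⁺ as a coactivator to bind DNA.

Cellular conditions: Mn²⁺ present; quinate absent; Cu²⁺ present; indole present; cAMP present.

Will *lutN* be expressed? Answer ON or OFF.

ON

Mn²⁺ is present, so CilP is active.
No repressor is bound and CilP is active, so *morX* is transcribed.
So MorX is produced and active.
Quinate is absent, so WexF is inactive.
Required activator WexF is absent, so *morN* is not transcribed.
So MorN is not produced.
With no repressor bound, *ulmK* is transcribed.
So UlmK is produced and active.
Indole is present, so SibN is inactive.
cAMP is present, so KulT is inactive.
Cu²⁺ is present, so KosM is inactive.
Required activator KosM is absent, so *orvE* is not transcribed.
So OrvE is not produced.
Required activator KulT is absent, so *yilB* is not transcribed.
So YilB is not produced.
With no repressor bound, *bexX* is transcribed.
So BexX is produced and active.
Activator UlmK is present, so *lutN* is transcribed.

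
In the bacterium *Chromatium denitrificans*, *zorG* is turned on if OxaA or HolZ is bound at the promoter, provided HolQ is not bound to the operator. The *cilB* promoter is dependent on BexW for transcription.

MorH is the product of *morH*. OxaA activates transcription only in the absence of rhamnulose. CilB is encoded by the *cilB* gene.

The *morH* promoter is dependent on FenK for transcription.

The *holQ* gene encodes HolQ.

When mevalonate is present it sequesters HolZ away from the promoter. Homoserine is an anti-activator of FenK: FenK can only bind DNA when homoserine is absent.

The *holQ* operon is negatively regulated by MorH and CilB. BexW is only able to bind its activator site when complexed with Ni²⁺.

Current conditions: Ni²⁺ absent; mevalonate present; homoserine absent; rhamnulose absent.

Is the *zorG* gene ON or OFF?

Rhamnulose is absent, so OxaA is active.
Mevalonate is present, so HolZ is inactive.
Homoserine is absent, so FenK is active.
No repressor is bound and FenK is active, so *morH* is transcribed.
So MorH is produced and active.
Ni²⁺ is absent, so BexW is inactive.
Required activator BexW is absent, so *cilB* is not transcribed.
So CilB is not produced.
With repressor MorH bound, *holQ* is not transcribed.
So HolQ is not produced.
Activator OxaA is present, so *zorG* is transcribed.

ON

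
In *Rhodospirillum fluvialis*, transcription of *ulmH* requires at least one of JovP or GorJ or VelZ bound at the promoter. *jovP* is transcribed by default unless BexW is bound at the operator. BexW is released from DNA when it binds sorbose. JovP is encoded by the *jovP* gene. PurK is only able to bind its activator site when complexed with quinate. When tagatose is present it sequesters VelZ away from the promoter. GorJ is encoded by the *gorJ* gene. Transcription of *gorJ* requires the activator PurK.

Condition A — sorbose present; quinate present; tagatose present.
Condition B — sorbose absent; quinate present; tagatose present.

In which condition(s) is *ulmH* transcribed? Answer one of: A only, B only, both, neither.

both

Condition A:
Sorbose is present, so BexW is inactive.
With no repressor bound, *jovP* is transcribed.
So JovP is produced and active.
Quinate is present, so PurK is active.
No repressor is bound and PurK is active, so *gorJ* is transcribed.
So GorJ is produced and active.
Tagatose is present, so VelZ is inactive.
Activator JovP is present, so *ulmH* is transcribed.
→ *ulmH* is ON in A.
Condition B:
Sorbose is absent, so BexW is active.
With repressor BexW bound, *jovP* is not transcribed.
So JovP is not produced.
Quinate is present, so PurK is active.
No repressor is bound and PurK is active, so *gorJ* is transcribed.
So GorJ is produced and active.
Tagatose is present, so VelZ is inactive.
Activator GorJ is present, so *ulmH* is transcribed.
→ *ulmH* is ON in B.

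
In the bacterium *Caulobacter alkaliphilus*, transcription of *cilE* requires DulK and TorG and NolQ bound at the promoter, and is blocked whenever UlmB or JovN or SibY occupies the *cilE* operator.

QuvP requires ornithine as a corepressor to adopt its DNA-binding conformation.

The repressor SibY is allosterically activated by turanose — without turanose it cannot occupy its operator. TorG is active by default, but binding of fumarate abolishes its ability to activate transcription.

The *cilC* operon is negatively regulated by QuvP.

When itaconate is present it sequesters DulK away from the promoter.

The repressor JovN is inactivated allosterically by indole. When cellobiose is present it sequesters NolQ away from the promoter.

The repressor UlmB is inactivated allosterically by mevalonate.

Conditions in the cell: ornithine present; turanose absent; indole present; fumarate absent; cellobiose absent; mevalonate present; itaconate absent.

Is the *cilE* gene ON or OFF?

ON

Itaconate is absent, so DulK is active.
Mevalonate is present, so UlmB is inactive.
Indole is present, so JovN is inactive.
Fumarate is absent, so TorG is active.
Turanose is absent, so SibY is inactive.
Cellobiose is absent, so NolQ is active.
No repressor is bound and DulK and TorG and NolQ are active, so *cilE* is transcribed.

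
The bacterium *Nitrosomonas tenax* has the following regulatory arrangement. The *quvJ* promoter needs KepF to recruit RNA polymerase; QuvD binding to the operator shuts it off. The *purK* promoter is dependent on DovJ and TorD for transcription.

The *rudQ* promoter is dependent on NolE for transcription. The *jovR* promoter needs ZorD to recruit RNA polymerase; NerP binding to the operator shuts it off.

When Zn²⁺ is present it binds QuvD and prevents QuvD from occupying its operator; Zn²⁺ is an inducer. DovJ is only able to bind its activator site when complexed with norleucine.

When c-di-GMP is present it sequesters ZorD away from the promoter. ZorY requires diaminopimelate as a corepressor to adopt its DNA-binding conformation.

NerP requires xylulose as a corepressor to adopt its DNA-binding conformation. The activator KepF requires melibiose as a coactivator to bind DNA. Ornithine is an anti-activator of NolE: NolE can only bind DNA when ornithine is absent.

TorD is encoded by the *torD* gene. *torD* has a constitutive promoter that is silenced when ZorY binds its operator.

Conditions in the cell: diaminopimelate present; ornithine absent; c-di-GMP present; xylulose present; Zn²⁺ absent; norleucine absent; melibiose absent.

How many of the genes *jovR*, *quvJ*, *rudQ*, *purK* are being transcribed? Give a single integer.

c-di-GMP is present, so ZorD is inactive.
Xylulose is present, so NerP is active.
With repressor NerP bound, *jovR* is not transcribed.
→ *jovR* is OFF.
Zn²⁺ is absent, so QuvD is active.
Melibiose is absent, so KepF is inactive.
With repressor QuvD bound, *quvJ* is not transcribed.
→ *quvJ* is OFF.
Ornithine is absent, so NolE is active.
No repressor is bound and NolE is active, so *rudQ* is transcribed.
→ *rudQ* is ON.
Norleucine is absent, so DovJ is inactive.
Diaminopimelate is present, so ZorY is active.
With repressor ZorY bound, *torD* is not transcribed.
So TorD is not produced.
Required activator DovJ is absent, so *purK* is not transcribed.
→ *purK* is OFF.
1 of the 4 genes is transcribed.

1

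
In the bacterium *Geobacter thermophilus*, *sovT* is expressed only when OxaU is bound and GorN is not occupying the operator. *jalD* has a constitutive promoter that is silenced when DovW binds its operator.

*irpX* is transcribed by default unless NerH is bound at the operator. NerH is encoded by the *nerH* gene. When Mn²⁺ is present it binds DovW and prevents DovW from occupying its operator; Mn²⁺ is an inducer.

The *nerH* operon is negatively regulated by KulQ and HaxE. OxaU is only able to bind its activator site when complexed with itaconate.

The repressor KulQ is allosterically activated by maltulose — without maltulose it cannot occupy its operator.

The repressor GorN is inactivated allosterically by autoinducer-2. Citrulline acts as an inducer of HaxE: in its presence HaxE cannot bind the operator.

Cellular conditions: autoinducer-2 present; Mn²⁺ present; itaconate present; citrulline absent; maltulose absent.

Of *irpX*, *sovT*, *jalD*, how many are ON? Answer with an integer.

3

Maltulose is absent, so KulQ is inactive.
Citrulline is absent, so HaxE is active.
With repressor HaxE bound, *nerH* is not transcribed.
So NerH is not produced.
With no repressor bound, *irpX* is transcribed.
→ *irpX* is ON.
Autoinducer-2 is present, so GorN is inactive.
Itaconate is present, so OxaU is active.
No repressor is bound and OxaU is active, so *sovT* is transcribed.
→ *sovT* is ON.
Mn²⁺ is present, so DovW is inactive.
With no repressor bound, *jalD* is transcribed.
→ *jalD* is ON.
3 of the 3 genes are transcribed.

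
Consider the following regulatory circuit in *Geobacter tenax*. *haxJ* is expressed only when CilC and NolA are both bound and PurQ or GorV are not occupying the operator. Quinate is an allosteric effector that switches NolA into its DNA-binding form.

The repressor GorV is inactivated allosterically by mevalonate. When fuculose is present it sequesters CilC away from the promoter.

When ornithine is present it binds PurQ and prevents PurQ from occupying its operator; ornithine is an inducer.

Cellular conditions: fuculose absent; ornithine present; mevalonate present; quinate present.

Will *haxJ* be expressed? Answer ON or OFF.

Ornithine is present, so PurQ is inactive.
Fuculose is absent, so CilC is active.
Mevalonate is present, so GorV is inactive.
Quinate is present, so NolA is active.
No repressor is bound and CilC and NolA are active, so *haxJ* is transcribed.

ON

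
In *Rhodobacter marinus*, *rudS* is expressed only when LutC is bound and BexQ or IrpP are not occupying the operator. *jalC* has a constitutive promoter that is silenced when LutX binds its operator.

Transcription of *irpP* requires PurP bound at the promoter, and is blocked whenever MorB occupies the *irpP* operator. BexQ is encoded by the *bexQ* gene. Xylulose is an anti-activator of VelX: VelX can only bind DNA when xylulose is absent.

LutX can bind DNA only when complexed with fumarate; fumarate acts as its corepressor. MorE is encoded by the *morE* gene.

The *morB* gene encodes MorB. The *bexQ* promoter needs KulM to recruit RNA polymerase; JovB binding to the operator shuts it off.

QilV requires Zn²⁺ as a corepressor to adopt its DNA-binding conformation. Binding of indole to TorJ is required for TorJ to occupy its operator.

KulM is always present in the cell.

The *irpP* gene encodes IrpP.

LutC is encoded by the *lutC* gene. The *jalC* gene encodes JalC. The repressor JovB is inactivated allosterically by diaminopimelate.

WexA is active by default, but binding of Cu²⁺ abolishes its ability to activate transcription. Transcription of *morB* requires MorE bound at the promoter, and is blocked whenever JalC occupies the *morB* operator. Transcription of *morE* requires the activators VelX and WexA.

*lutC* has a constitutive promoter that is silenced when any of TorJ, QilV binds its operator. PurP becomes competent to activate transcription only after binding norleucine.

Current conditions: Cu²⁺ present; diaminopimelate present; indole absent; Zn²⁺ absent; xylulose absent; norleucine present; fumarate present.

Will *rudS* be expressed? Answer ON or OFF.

Indole is absent, so TorJ is inactive.
Zn²⁺ is absent, so QilV is inactive.
With no repressor bound, *lutC* is transcribed.
So LutC is produced and active.
Diaminopimelate is present, so JovB is inactive.
KulM is produced constitutively and is active.
No repressor is bound and KulM is active, so *bexQ* is transcribed.
So BexQ is produced and active.
Norleucine is present, so PurP is active.
Fumarate is present, so LutX is active.
With repressor LutX bound, *jalC* is not transcribed.
So JalC is not produced.
Xylulose is absent, so VelX is active.
Cu²⁺ is present, so WexA is inactive.
Required activator WexA is absent, so *morE* is not transcribed.
So MorE is not produced.
Required activator MorE is absent, so *morB* is not transcribed.
So MorB is not produced.
No repressor is bound and PurP is active, so *irpP* is transcribed.
So IrpP is produced and active.
With repressor BexQ bound, *rudS* is not transcribed.

OFF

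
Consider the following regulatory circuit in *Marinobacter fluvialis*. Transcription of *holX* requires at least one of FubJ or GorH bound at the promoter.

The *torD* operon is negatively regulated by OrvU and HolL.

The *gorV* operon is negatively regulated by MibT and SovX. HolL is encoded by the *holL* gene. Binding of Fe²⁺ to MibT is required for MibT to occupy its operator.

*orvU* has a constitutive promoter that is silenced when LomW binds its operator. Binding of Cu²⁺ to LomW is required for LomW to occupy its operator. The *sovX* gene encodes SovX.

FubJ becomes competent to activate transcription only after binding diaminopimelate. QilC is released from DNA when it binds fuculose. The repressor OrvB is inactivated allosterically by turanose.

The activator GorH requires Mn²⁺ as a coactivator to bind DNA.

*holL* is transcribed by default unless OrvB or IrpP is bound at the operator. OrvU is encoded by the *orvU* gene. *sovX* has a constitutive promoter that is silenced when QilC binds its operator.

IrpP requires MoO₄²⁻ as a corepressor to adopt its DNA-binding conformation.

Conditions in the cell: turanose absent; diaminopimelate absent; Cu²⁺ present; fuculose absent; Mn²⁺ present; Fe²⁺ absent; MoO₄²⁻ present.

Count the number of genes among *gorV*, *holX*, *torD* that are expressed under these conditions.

Fe²⁺ is absent, so MibT is inactive.
Fuculose is absent, so QilC is active.
With repressor QilC bound, *sovX* is not transcribed.
So SovX is not produced.
With no repressor bound, *gorV* is transcribed.
→ *gorV* is ON.
Diaminopimelate is absent, so FubJ is inactive.
Mn²⁺ is present, so GorH is active.
Activator GorH is present, so *holX* is transcribed.
→ *holX* is ON.
Cu²⁺ is present, so LomW is active.
With repressor LomW bound, *orvU* is not transcribed.
So OrvU is not produced.
Turanose is absent, so OrvB is active.
MoO₄²⁻ is present, so IrpP is active.
With repressor OrvB bound, *holL* is not transcribed.
So HolL is not produced.
With no repressor bound, *torD* is transcribed.
→ *torD* is ON.
3 of the 3 genes are transcribed.

3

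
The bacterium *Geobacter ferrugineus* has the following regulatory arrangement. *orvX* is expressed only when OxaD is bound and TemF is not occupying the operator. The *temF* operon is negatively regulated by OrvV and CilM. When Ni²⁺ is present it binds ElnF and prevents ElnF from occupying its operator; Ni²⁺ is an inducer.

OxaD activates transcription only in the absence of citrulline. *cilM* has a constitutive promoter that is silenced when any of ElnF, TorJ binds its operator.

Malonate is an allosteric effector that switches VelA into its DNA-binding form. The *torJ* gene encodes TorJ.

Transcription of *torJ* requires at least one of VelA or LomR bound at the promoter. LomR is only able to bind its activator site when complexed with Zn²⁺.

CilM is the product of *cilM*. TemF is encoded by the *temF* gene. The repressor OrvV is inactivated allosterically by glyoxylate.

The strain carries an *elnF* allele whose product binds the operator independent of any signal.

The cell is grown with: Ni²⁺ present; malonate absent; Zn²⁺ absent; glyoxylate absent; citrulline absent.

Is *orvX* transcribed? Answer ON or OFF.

ON

Citrulline is absent, so OxaD is active.
Glyoxylate is absent, so OrvV is active.
ElnF is constitutively active in this strain.
Malonate is absent, so VelA is inactive.
Zn²⁺ is absent, so LomR is inactive.
No activator is available at the *torJ* promoter, so *torJ* is not transcribed.
So TorJ is not produced.
With repressor ElnF bound, *cilM* is not transcribed.
So CilM is not produced.
With repressor OrvV bound, *temF* is not transcribed.
So TemF is not produced.
No repressor is bound and OxaD is active, so *orvX* is transcribed.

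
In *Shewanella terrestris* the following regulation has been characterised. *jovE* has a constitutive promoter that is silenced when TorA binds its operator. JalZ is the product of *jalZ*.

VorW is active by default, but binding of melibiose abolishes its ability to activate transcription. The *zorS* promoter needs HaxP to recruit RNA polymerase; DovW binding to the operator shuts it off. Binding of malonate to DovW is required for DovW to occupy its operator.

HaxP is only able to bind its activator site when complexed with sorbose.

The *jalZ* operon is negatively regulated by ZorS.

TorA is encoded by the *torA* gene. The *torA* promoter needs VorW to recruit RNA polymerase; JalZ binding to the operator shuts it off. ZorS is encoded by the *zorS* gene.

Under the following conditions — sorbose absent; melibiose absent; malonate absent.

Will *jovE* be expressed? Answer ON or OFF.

Sorbose is absent, so HaxP is inactive.
Malonate is absent, so DovW is inactive.
Required activator HaxP is absent, so *zorS* is not transcribed.
So ZorS is not produced.
With no repressor bound, *jalZ* is transcribed.
So JalZ is produced and active.
Melibiose is absent, so VorW is active.
With repressor JalZ bound, *torA* is not transcribed.
So TorA is not produced.
With no repressor bound, *jovE* is transcribed.

ON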